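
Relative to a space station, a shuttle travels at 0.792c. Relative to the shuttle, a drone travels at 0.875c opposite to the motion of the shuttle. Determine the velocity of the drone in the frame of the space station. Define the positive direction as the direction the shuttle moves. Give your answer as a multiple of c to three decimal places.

-0.270c

With v = 0.792 and u' = -0.875 (in units of c),
u = (u' + v)/(1 + u'v/c²):
u = (-0.875 + 0.792) / (1 + (-0.875)·0.792) = -0.0830/0.3070 = -0.2704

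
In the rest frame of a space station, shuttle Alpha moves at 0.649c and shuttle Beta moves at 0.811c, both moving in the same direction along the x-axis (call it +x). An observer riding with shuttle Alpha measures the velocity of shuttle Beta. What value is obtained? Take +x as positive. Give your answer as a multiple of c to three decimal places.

β_A = 0.649, β_B = 0.811.
Transform to A's frame with the inverse velocity-addition law: u' = (u − v)/(1 − uv/c²), taking u = β_B and v = β_A.
u' = (0.811 − 0.649) / (1 − (0.649)(0.811)) = 0.1620/0.4737 = 0.3420.

+0.342c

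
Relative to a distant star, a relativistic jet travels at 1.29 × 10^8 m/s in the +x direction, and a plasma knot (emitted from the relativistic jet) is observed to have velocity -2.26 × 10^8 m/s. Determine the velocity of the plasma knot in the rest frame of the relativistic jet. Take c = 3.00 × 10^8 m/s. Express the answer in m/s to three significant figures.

-2.68 × 10^8 m/s

v = 0.430c, u = -0.753c.
Invert the composition law: u' = (u − v)/(1 − uv/c²).
u' = (-0.753 − 0.430) / (1 − (-0.753)(0.430)) = -1.1833/1.3239 = -0.8938.
u' = -0.8938 × 3.00 × 10^8 m/s.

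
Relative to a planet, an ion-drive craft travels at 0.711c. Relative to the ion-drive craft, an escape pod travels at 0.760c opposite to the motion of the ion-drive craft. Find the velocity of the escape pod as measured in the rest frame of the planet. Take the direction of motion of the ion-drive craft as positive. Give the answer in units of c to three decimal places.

With v = 0.711 and u' = -0.760 (in units of c),
u = (u' + v)/(1 + u'v/c²):
u = (-0.760 + 0.711) / (1 + (-0.760)·0.711) = -0.0490/0.4596 = -0.1066
(Galilean addition would give -0.049c.)

-0.107c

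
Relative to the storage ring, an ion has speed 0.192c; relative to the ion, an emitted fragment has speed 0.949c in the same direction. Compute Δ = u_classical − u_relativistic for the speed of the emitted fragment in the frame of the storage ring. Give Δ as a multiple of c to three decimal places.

Galilean: u_cl = 0.949 + 0.192 = 1.1410.
Relativistic: u_rel = (0.949 + 0.192) / (1 + 0.949·0.192) = 1.1410/1.1822 = 0.9651.
Δ = 1.1410 − 0.9651 = 0.1759.
(The classical prediction exceeds c; the relativistic result does not.)

Δ = 0.176c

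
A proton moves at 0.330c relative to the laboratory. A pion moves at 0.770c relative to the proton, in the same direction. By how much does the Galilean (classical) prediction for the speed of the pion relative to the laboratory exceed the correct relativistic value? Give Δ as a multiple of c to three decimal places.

Δ = 0.223c

Galilean: u_cl = 0.770 + 0.330 = 1.1000.
Relativistic: u_rel = (0.770 + 0.330) / (1 + 0.770·0.330) = 1.1000/1.2541 = 0.8771.
Δ = 1.1000 − 0.8771 = 0.2229.
(The classical prediction exceeds c; the relativistic result does not.)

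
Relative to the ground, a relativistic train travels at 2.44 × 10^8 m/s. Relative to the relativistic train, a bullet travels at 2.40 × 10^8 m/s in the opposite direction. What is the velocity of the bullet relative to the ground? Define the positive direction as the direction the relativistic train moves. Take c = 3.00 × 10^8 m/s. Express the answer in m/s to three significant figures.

+1.15 × 10^7 m/s

In units of c (dividing by 3.00 × 10^8 m/s): v = 0.813, u' = -0.800.
u = (u' + v)/(1 + u'v/c²):
u = (-0.800 + 0.813) / (1 + (-0.800)·0.813) = 0.0133/0.3493 = 0.0382
(Galilean addition would give +0.013c.)
Converting back: u = 0.0382 × 3.00 × 10^8 m/s.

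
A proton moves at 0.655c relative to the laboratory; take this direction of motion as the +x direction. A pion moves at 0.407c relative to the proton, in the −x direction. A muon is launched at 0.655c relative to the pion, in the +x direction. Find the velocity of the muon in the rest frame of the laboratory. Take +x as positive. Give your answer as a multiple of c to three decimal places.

Apply u = (u' + v)/(1 + u'v/c²) successively, working outward toward the laboratory.
Start: velocity of the proton relative to the laboratory = 0.6550c.
Compose with the pion (u' = -0.407 in the proton frame): u_1 = (-0.407 + 0.655) / (1 + (-0.407)·0.655) = 0.2480/0.7334 = 0.3381.
Compose with the muon (u' = 0.655 in the pion frame): u_2 = (0.655 + 0.338) / (1 + 0.655·0.338) = 0.9931/1.2215 = 0.8131.

+0.813c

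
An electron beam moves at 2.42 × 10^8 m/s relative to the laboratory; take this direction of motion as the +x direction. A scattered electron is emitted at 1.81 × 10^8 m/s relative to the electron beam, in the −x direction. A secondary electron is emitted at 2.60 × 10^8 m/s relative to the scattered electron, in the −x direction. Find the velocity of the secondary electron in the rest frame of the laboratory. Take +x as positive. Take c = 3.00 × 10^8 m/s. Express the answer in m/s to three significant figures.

-2.15 × 10^8 m/s

Apply u = (u' + v)/(1 + u'v/c²) successively, working outward toward the laboratory.
(Dividing each given speed by c = 3.00 × 10^8 m/s to work in units of c.)
Start: velocity of the electron beam relative to the laboratory = 0.8067c.
Compose with the scattered electron (u' = -0.603 in the electron beam frame): u_1 = (-0.603 + 0.807) / (1 + (-0.603)·0.807) = 0.2033/0.5133 = 0.3961.
Compose with the secondary electron (u' = -0.867 in the scattered electron frame): u_2 = (-0.867 + 0.396) / (1 + (-0.867)·0.396) = -0.4705/0.6567 = -0.7165.
So u = -0.7165 × 3.00 × 10^8 m/s.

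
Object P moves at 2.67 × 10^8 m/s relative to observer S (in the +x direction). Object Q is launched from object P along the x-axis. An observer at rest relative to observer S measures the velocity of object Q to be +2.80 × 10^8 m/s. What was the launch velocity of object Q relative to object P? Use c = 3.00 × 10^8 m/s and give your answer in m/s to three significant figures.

v = 0.890c, u = 0.933c.
Invert the composition law: u' = (u − v)/(1 − uv/c²).
u' = (0.933 − 0.890) / (1 − (0.933)(0.890)) = 0.0433/0.1693 = 0.2559.
u' = 0.2559 × 3.00 × 10^8 m/s.

+7.68 × 10^7 m/s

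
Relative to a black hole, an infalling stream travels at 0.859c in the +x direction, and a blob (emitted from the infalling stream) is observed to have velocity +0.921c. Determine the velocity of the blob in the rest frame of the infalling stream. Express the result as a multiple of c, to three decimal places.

Invert the composition law: u' = (u − v)/(1 − uv/c²).
u' = (0.921 − 0.859) / (1 − (0.921)(0.859)) = 0.0620/0.2089 = 0.2968.

+0.297c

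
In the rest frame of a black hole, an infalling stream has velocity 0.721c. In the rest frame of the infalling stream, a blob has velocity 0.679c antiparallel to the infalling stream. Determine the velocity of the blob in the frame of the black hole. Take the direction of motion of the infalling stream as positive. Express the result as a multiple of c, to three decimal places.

+0.082c

With v = 0.721 and u' = -0.679 (in units of c),
u = (u' + v)/(1 + u'v/c²):
u = (-0.679 + 0.721) / (1 + (-0.679)·0.721) = 0.0420/0.5104 = 0.0823
(Galilean addition would give +0.042c.)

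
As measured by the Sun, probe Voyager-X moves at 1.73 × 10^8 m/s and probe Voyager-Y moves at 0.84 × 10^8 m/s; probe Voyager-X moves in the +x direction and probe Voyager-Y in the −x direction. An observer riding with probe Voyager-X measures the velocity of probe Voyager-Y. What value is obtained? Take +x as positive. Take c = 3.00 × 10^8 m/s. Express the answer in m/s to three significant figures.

-2.21 × 10^8 m/s

β_A = 0.577, β_B = -0.280 (dividing each by c = 3.00 × 10^8 m/s).
Transform to A's frame with the inverse velocity-addition law: u' = (u − v)/(1 − uv/c²), taking u = β_B and v = β_A.
u' = (-0.280 − 0.577) / (1 − (0.577)(-0.280)) = -0.8567/1.1615 = -0.7376.
u' = -0.7376 × 3.00 × 10^8 m/s.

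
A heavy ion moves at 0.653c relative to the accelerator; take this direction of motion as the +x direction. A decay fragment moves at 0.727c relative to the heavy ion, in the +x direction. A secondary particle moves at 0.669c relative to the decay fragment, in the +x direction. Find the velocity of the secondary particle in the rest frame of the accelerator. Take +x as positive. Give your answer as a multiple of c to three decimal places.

0.987c

Apply u = (u' + v)/(1 + u'v/c²) successively, working outward toward the accelerator.
Start: velocity of the heavy ion relative to the accelerator = 0.6530c.
Compose with the decay fragment (u' = 0.727 in the heavy ion frame): u_1 = (0.727 + 0.653) / (1 + 0.727·0.653) = 1.3800/1.4747 = 0.9358.
Compose with the secondary particle (u' = 0.669 in the decay fragment frame): u_2 = (0.669 + 0.936) / (1 + 0.669·0.936) = 1.6048/1.6260 = 0.9869.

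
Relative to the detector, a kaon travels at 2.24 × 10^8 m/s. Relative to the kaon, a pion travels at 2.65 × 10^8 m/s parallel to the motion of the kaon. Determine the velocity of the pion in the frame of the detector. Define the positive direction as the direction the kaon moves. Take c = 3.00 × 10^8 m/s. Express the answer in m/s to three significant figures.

2.95 × 10^8 m/s

In units of c (dividing by 3.00 × 10^8 m/s): v = 0.747, u' = 0.883.
u = (u' + v)/(1 + u'v/c²):
u = (0.883 + 0.747) / (1 + 0.883·0.747) = 1.6300/1.6596 = 0.9822
Converting back: u = 0.9822 × 3.00 × 10^8 m/s.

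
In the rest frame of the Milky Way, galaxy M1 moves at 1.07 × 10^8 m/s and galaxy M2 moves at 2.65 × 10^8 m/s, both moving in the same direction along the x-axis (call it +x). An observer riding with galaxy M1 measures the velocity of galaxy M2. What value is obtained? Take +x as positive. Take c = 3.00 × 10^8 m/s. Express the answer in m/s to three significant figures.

+2.31 × 10^8 m/s

β_A = 0.357, β_B = 0.883 (dividing each by c = 3.00 × 10^8 m/s).
Transform to A's frame with the inverse velocity-addition law: u' = (u − v)/(1 − uv/c²), taking u = β_B and v = β_A.
u' = (0.883 − 0.357) / (1 − (0.357)(0.883)) = 0.5267/0.6849 = 0.7689.
u' = 0.7689 × 3.00 × 10^8 m/s.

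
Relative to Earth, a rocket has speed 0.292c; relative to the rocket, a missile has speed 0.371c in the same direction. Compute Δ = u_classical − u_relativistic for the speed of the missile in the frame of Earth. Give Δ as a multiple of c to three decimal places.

Δ = 0.065c

Galilean: u_cl = 0.371 + 0.292 = 0.6630.
Relativistic: u_rel = (0.371 + 0.292) / (1 + 0.371·0.292) = 0.6630/1.1083 = 0.5982.
Δ = 0.6630 − 0.5982 = 0.0648.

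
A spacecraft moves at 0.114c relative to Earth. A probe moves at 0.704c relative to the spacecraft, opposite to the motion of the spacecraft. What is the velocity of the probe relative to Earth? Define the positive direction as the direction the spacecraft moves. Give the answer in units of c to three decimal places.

-0.641c

With v = 0.114 and u' = -0.704 (in units of c),
u = (u' + v)/(1 + u'v/c²):
u = (-0.704 + 0.114) / (1 + (-0.704)·0.114) = -0.5900/0.9197 = -0.6415
(Galilean addition would give -0.590c.)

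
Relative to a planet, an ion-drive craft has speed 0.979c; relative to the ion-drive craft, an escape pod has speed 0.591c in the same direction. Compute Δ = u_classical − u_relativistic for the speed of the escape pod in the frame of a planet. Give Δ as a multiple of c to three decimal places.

Δ = 0.575c

Galilean: u_cl = 0.591 + 0.979 = 1.5700.
Relativistic: u_rel = (0.591 + 0.979) / (1 + 0.591·0.979) = 1.5700/1.5786 = 0.9946.
Δ = 1.5700 − 0.9946 = 0.5754.
(The classical prediction exceeds c; the relativistic result does not.)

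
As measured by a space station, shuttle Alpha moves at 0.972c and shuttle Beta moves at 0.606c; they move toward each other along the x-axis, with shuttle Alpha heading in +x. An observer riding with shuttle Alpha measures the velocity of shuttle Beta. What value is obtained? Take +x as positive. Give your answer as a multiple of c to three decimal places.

β_A = 0.972, β_B = -0.606.
Transform to A's frame with the inverse velocity-addition law: u' = (u − v)/(1 − uv/c²), taking u = β_B and v = β_A.
u' = (-0.606 − 0.972) / (1 − (0.972)(-0.606)) = -1.5780/1.5890 = -0.9931.

-0.993c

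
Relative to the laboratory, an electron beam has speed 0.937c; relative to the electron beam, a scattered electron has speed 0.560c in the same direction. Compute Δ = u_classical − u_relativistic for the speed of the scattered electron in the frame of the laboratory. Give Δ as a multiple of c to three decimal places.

Galilean: u_cl = 0.560 + 0.937 = 1.4970.
Relativistic: u_rel = (0.560 + 0.937) / (1 + 0.560·0.937) = 1.4970/1.5247 = 0.9818.
Δ = 1.4970 − 0.9818 = 0.5152.
(The classical prediction exceeds c; the relativistic result does not.)

Δ = 0.515c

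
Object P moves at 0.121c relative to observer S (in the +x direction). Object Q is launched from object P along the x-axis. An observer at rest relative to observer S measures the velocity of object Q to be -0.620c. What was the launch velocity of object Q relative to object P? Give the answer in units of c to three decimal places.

Invert the composition law: u' = (u − v)/(1 − uv/c²).
u' = (-0.620 − 0.121) / (1 − (-0.620)(0.121)) = -0.7410/1.0750 = -0.6893.

-0.689c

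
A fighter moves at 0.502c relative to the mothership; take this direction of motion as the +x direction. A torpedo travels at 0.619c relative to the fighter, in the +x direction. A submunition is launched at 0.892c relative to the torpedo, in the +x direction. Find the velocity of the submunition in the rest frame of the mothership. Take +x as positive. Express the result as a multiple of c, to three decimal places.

Apply u = (u' + v)/(1 + u'v/c²) successively, working outward toward the mothership.
Start: velocity of the fighter relative to the mothership = 0.5020c.
Compose with the torpedo (u' = 0.619 in the fighter frame): u_1 = (0.619 + 0.502) / (1 + 0.619·0.502) = 1.1210/1.3107 = 0.8552.
Compose with the submunition (u' = 0.892 in the torpedo frame): u_2 = (0.892 + 0.855) / (1 + 0.892·0.855) = 1.7472/1.7629 = 0.9911.

0.991c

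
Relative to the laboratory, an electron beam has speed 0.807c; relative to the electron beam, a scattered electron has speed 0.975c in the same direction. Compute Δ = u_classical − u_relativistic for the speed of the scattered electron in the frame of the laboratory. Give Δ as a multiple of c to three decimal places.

Δ = 0.785c

Galilean: u_cl = 0.975 + 0.807 = 1.7820.
Relativistic: u_rel = (0.975 + 0.807) / (1 + 0.975·0.807) = 1.7820/1.7868 = 0.9973.
Δ = 1.7820 − 0.9973 = 0.7847.
(The classical prediction exceeds c; the relativistic result does not.)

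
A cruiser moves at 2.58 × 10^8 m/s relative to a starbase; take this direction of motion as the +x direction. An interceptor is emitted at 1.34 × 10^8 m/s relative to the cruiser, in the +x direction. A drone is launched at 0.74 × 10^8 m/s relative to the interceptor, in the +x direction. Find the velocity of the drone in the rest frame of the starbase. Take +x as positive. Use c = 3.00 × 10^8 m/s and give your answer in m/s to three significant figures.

2.90 × 10^8 m/s

Apply u = (u' + v)/(1 + u'v/c²) successively, working outward toward the starbase.
(Dividing each given speed by c = 3.00 × 10^8 m/s to work in units of c.)
Start: velocity of the cruiser relative to the starbase = 0.8600c.
Compose with the interceptor (u' = 0.447 in the cruiser frame): u_1 = (0.447 + 0.860) / (1 + 0.447·0.860) = 1.3067/1.3841 = 0.9440.
Compose with the drone (u' = 0.247 in the interceptor frame): u_2 = (0.247 + 0.944) / (1 + 0.247·0.944) = 1.1907/1.2329 = 0.9658.
So u = 0.9658 × 3.00 × 10^8 m/s.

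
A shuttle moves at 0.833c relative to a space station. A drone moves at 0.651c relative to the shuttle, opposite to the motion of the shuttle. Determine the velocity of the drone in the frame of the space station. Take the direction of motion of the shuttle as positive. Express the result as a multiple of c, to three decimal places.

With v = 0.833 and u' = -0.651 (in units of c),
u = (u' + v)/(1 + u'v/c²):
u = (-0.651 + 0.833) / (1 + (-0.651)·0.833) = 0.1820/0.4577 = 0.3976

+0.398c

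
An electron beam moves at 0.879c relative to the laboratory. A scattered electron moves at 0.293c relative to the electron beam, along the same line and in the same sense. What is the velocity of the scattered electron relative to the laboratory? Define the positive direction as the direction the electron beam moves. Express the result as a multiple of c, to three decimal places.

0.932c

With v = 0.879 and u' = 0.293 (in units of c),
u = (u' + v)/(1 + u'v/c²):
u = (0.293 + 0.879) / (1 + 0.293·0.879) = 1.1720/1.2575 = 0.9320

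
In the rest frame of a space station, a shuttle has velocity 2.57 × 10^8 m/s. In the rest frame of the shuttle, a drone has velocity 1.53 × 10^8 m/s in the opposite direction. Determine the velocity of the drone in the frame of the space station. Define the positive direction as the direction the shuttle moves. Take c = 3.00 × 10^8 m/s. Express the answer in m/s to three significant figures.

In units of c (dividing by 3.00 × 10^8 m/s): v = 0.857, u' = -0.510.
u = (u' + v)/(1 + u'v/c²):
u = (-0.510 + 0.857) / (1 + (-0.510)·0.857) = 0.3467/0.5631 = 0.6156
Converting back: u = 0.6156 × 3.00 × 10^8 m/s.

+1.85 × 10^8 m/s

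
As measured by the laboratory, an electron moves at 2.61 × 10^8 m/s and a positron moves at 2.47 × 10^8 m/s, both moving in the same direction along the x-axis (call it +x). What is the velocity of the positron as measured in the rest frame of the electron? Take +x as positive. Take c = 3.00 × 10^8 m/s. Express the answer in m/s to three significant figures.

β_A = 0.870, β_B = 0.823 (dividing each by c = 3.00 × 10^8 m/s).
Transform to A's frame with the inverse velocity-addition law: u' = (u − v)/(1 − uv/c²), taking u = β_B and v = β_A.
u' = (0.823 − 0.870) / (1 − (0.870)(0.823)) = -0.0467/0.2837 = -0.1645.
u' = -0.1645 × 3.00 × 10^8 m/s.

-4.93 × 10^7 m/s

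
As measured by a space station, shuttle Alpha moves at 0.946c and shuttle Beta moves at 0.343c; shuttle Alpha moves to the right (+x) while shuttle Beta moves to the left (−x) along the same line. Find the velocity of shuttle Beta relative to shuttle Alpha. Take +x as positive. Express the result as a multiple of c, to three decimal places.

β_A = 0.946, β_B = -0.343.
Transform to A's frame with the inverse velocity-addition law: u' = (u − v)/(1 − uv/c²), taking u = β_B and v = β_A.
u' = (-0.343 − 0.946) / (1 − (0.946)(-0.343)) = -1.2890/1.3245 = -0.9732.

-0.973c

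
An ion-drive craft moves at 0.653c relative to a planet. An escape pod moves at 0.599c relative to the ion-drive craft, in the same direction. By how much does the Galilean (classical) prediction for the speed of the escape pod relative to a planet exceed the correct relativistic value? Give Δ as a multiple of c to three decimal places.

Δ = 0.352c

Galilean: u_cl = 0.599 + 0.653 = 1.2520.
Relativistic: u_rel = (0.599 + 0.653) / (1 + 0.599·0.653) = 1.2520/1.3911 = 0.9000.
Δ = 1.2520 − 0.9000 = 0.3520.
(The classical prediction exceeds c; the relativistic result does not.)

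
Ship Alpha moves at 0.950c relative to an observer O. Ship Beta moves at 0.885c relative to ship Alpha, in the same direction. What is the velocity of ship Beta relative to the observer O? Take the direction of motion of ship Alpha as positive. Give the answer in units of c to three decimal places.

With v = 0.950 and u' = 0.885 (in units of c),
u = (u' + v)/(1 + u'v/c²):
u = (0.885 + 0.950) / (1 + 0.885·0.950) = 1.8350/1.8408 = 0.9969
(Galilean addition would give +1.835c, exceeding c.)

0.997c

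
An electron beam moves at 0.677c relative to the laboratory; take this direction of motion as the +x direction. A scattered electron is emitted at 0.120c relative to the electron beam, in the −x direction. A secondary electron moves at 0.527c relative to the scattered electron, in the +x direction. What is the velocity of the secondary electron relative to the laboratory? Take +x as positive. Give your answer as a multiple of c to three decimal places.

+0.859c

Apply u = (u' + v)/(1 + u'v/c²) successively, working outward toward the laboratory.
Start: velocity of the electron beam relative to the laboratory = 0.6770c.
Compose with the scattered electron (u' = -0.120 in the electron beam frame): u_1 = (-0.120 + 0.677) / (1 + (-0.120)·0.677) = 0.5570/0.9188 = 0.6063.
Compose with the secondary electron (u' = 0.527 in the scattered electron frame): u_2 = (0.527 + 0.606) / (1 + 0.527·0.606) = 1.1333/1.3195 = 0.8589.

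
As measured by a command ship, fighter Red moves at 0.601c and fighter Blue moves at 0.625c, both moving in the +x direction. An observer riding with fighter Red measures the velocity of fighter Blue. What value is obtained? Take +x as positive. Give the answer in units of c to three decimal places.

β_A = 0.601, β_B = 0.625.
Transform to A's frame with the inverse velocity-addition law: u' = (u − v)/(1 − uv/c²), taking u = β_B and v = β_A.
u' = (0.625 − 0.601) / (1 − (0.601)(0.625)) = 0.0240/0.6244 = 0.0384.

+0.038c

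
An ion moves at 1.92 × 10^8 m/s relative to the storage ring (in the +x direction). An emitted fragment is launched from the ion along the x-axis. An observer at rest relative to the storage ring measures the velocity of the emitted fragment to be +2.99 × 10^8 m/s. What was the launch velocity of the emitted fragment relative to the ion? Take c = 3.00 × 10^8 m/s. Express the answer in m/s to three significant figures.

v = 0.640c, u = 0.997c.
Invert the composition law: u' = (u − v)/(1 − uv/c²).
u' = (0.997 − 0.640) / (1 − (0.997)(0.640)) = 0.3567/0.3621 = 0.9849.
u' = 0.9849 × 3.00 × 10^8 m/s.

+2.95 × 10^8 m/s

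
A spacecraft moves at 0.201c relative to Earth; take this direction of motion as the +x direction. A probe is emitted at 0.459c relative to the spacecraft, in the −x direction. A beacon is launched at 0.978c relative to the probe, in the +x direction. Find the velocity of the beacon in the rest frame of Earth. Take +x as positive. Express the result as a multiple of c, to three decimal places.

+0.961c

Apply u = (u' + v)/(1 + u'v/c²) successively, working outward toward Earth.
Start: velocity of the spacecraft relative to Earth = 0.2010c.
Compose with the probe (u' = -0.459 in the spacecraft frame): u_1 = (-0.459 + 0.201) / (1 + (-0.459)·0.201) = -0.2580/0.9077 = -0.2842.
Compose with the beacon (u' = 0.978 in the probe frame): u_2 = (0.978 + (-0.284)) / (1 + 0.978·(-0.284)) = 0.6938/0.7220 = 0.9609.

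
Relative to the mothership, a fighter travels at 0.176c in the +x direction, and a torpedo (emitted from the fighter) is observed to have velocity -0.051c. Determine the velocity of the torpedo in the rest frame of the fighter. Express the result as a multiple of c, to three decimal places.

-0.225c

Invert the composition law: u' = (u − v)/(1 − uv/c²).
u' = (-0.051 − 0.176) / (1 − (-0.051)(0.176)) = -0.2270/1.0090 = -0.2250.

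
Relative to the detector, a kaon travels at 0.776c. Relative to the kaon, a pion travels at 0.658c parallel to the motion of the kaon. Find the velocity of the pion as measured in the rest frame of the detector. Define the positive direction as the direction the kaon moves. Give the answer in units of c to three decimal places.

With v = 0.776 and u' = 0.658 (in units of c),
u = (u' + v)/(1 + u'v/c²):
u = (0.658 + 0.776) / (1 + 0.658·0.776) = 1.4340/1.5106 = 0.9493

0.949c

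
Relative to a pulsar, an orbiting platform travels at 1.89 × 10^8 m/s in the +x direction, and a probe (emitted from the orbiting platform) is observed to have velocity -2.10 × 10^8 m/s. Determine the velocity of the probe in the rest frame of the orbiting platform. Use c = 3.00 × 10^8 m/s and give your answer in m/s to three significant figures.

v = 0.630c, u = -0.700c.
Invert the composition law: u' = (u − v)/(1 − uv/c²).
u' = (-0.700 − 0.630) / (1 − (-0.700)(0.630)) = -1.3300/1.4410 = -0.9230.
u' = -0.9230 × 3.00 × 10^8 m/s.

-2.77 × 10^8 m/s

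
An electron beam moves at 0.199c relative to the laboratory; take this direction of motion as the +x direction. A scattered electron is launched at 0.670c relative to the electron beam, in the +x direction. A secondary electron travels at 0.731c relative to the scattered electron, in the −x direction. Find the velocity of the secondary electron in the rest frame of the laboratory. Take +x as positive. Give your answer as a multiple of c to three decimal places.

Apply u = (u' + v)/(1 + u'v/c²) successively, working outward toward the laboratory.
Start: velocity of the electron beam relative to the laboratory = 0.1990c.
Compose with the scattered electron (u' = 0.670 in the electron beam frame): u_1 = (0.670 + 0.199) / (1 + 0.670·0.199) = 0.8690/1.1333 = 0.7668.
Compose with the secondary electron (u' = -0.731 in the scattered electron frame): u_2 = (-0.731 + 0.767) / (1 + (-0.731)·0.767) = 0.0358/0.4395 = 0.0814.

+0.081c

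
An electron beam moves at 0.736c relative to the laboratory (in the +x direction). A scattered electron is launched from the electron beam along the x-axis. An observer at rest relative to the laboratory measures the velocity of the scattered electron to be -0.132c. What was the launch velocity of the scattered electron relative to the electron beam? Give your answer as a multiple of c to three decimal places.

-0.791c

Invert the composition law: u' = (u − v)/(1 − uv/c²).
u' = (-0.132 − 0.736) / (1 − (-0.132)(0.736)) = -0.8680/1.0972 = -0.7911.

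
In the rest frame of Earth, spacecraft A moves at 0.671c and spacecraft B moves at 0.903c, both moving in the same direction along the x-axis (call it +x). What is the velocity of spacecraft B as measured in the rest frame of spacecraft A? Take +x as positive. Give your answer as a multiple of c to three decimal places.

β_A = 0.671, β_B = 0.903.
Transform to A's frame with the inverse velocity-addition law: u' = (u − v)/(1 − uv/c²), taking u = β_B and v = β_A.
u' = (0.903 − 0.671) / (1 − (0.671)(0.903)) = 0.2320/0.3941 = 0.5887.

+0.589c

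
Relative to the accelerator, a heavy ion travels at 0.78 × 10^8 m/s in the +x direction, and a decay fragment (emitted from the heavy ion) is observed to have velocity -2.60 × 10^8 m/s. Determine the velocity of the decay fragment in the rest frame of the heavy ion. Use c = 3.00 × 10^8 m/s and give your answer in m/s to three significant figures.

v = 0.260c, u = -0.867c.
Invert the composition law: u' = (u − v)/(1 − uv/c²).
u' = (-0.867 − 0.260) / (1 − (-0.867)(0.260)) = -1.1267/1.2253 = -0.9195.
u' = -0.9195 × 3.00 × 10^8 m/s.

-2.76 × 10^8 m/s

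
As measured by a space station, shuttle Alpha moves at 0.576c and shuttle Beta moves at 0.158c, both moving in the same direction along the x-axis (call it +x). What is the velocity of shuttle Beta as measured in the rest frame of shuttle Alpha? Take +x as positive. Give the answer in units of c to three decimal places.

-0.460c

β_A = 0.576, β_B = 0.158.
Transform to A's frame with the inverse velocity-addition law: u' = (u − v)/(1 − uv/c²), taking u = β_B and v = β_A.
u' = (0.158 − 0.576) / (1 − (0.576)(0.158)) = -0.4180/0.9090 = -0.4599.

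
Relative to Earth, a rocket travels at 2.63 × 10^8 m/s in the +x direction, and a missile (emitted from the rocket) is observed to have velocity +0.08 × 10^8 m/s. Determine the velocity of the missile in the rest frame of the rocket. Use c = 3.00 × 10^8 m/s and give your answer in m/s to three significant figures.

-2.61 × 10^8 m/s

v = 0.877c, u = 0.027c.
Invert the composition law: u' = (u − v)/(1 − uv/c²).
u' = (0.027 − 0.877) / (1 − (0.027)(0.877)) = -0.8500/0.9766 = -0.8703.
u' = -0.8703 × 3.00 × 10^8 m/s.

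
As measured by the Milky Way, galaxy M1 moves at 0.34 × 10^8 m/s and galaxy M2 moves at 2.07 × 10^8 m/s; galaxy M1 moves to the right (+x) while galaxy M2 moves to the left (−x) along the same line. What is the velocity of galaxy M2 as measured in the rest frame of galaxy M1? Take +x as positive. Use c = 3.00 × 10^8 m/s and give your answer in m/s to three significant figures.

β_A = 0.113, β_B = -0.690 (dividing each by c = 3.00 × 10^8 m/s).
Transform to A's frame with the inverse velocity-addition law: u' = (u − v)/(1 − uv/c²), taking u = β_B and v = β_A.
u' = (-0.690 − 0.113) / (1 − (0.113)(-0.690)) = -0.8033/1.0782 = -0.7451.
u' = -0.7451 × 3.00 × 10^8 m/s.

-2.24 × 10^8 m/s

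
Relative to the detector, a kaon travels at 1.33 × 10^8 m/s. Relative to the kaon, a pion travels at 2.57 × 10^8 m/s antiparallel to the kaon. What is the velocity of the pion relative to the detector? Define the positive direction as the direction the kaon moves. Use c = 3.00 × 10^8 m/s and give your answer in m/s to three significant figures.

-2.00 × 10^8 m/s

In units of c (dividing by 3.00 × 10^8 m/s): v = 0.443, u' = -0.857.
u = (u' + v)/(1 + u'v/c²):
u = (-0.857 + 0.443) / (1 + (-0.857)·0.443) = -0.4133/0.6202 = -0.6664
(Galilean addition would give -0.413c.)
Converting back: u = -0.6664 × 3.00 × 10^8 m/s.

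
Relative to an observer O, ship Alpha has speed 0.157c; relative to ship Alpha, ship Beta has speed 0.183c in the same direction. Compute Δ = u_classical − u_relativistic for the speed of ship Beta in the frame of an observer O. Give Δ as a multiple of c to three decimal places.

Galilean: u_cl = 0.183 + 0.157 = 0.3400.
Relativistic: u_rel = (0.183 + 0.157) / (1 + 0.183·0.157) = 0.3400/1.0287 = 0.3305.
Δ = 0.3400 − 0.3305 = 0.0095.

Δ = 0.009c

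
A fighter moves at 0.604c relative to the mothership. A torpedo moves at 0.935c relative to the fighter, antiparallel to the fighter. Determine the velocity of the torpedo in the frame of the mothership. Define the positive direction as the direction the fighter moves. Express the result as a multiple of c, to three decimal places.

With v = 0.604 and u' = -0.935 (in units of c),
u = (u' + v)/(1 + u'v/c²):
u = (-0.935 + 0.604) / (1 + (-0.935)·0.604) = -0.3310/0.4353 = -0.7605
(Galilean addition would give -0.331c.)

-0.760c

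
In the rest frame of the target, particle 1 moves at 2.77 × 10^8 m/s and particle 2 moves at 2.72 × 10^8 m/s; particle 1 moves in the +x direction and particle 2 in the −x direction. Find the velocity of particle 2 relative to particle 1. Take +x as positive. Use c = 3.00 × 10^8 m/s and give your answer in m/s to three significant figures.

β_A = 0.923, β_B = -0.907 (dividing each by c = 3.00 × 10^8 m/s).
Transform to A's frame with the inverse velocity-addition law: u' = (u − v)/(1 − uv/c²), taking u = β_B and v = β_A.
u' = (-0.907 − 0.923) / (1 − (0.923)(-0.907)) = -1.8300/1.8372 = -0.9961.
u' = -0.9961 × 3.00 × 10^8 m/s.

-2.99 × 10^8 m/s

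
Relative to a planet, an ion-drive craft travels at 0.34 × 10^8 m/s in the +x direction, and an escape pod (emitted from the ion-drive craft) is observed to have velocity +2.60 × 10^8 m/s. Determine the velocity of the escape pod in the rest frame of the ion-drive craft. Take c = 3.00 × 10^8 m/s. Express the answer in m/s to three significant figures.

v = 0.113c, u = 0.867c.
Invert the composition law: u' = (u − v)/(1 − uv/c²).
u' = (0.867 − 0.113) / (1 − (0.867)(0.113)) = 0.7533/0.9018 = 0.8354.
u' = 0.8354 × 3.00 × 10^8 m/s.

+2.51 × 10^8 m/s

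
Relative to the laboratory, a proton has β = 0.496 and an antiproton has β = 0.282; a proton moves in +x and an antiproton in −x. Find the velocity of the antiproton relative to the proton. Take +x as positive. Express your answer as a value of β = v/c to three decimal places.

β_A = 0.496, β_B = -0.282.
Transform to A's frame with the inverse velocity-addition law: u' = (u − v)/(1 − uv/c²), taking u = β_B and v = β_A.
u' = (-0.282 − 0.496) / (1 − (0.496)(-0.282)) = -0.7780/1.1399 = -0.6825.

β = -0.683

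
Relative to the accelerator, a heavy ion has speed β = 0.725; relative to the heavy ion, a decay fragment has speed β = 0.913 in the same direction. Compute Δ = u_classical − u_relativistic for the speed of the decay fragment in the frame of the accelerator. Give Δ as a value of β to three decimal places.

Δ = 0.652

Galilean: u_cl = 0.913 + 0.725 = 1.6380.
Relativistic: u_rel = (0.913 + 0.725) / (1 + 0.913·0.725) = 1.6380/1.6619 = 0.9856.
Δ = 1.6380 − 0.9856 = 0.6524.
(The classical prediction exceeds c; the relativistic result does not.)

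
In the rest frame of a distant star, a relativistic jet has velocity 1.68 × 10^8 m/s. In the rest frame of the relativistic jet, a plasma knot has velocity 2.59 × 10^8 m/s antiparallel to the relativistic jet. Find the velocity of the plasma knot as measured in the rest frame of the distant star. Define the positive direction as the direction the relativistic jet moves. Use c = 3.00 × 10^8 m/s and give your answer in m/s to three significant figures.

In units of c (dividing by 3.00 × 10^8 m/s): v = 0.560, u' = -0.863.
u = (u' + v)/(1 + u'v/c²):
u = (-0.863 + 0.560) / (1 + (-0.863)·0.560) = -0.3033/0.5165 = -0.5872
Converting back: u = -0.5872 × 3.00 × 10^8 m/s.

-1.76 × 10^8 m/s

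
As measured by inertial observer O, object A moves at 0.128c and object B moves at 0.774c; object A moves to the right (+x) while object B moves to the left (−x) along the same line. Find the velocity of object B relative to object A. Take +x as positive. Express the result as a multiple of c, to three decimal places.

-0.821c

β_A = 0.128, β_B = -0.774.
Transform to A's frame with the inverse velocity-addition law: u' = (u − v)/(1 − uv/c²), taking u = β_B and v = β_A.
u' = (-0.774 − 0.128) / (1 − (0.128)(-0.774)) = -0.9020/1.0991 = -0.8207.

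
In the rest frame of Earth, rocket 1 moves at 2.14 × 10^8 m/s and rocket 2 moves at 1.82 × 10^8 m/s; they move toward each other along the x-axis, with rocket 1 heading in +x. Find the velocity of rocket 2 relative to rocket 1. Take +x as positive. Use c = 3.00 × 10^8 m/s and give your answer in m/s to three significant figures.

β_A = 0.713, β_B = -0.607 (dividing each by c = 3.00 × 10^8 m/s).
Transform to A's frame with the inverse velocity-addition law: u' = (u − v)/(1 − uv/c²), taking u = β_B and v = β_A.
u' = (-0.607 − 0.713) / (1 − (0.713)(-0.607)) = -1.3200/1.4328 = -0.9213.
u' = -0.9213 × 3.00 × 10^8 m/s.

-2.76 × 10^8 m/s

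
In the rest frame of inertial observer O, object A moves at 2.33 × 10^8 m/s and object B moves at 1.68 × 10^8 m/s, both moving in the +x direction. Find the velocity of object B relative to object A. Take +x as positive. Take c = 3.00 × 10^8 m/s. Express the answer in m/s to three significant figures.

β_A = 0.777, β_B = 0.560 (dividing each by c = 3.00 × 10^8 m/s).
Transform to A's frame with the inverse velocity-addition law: u' = (u − v)/(1 − uv/c²), taking u = β_B and v = β_A.
u' = (0.560 − 0.777) / (1 − (0.777)(0.560)) = -0.2167/0.5651 = -0.3834.
u' = -0.3834 × 3.00 × 10^8 m/s.

-1.15 × 10^8 m/s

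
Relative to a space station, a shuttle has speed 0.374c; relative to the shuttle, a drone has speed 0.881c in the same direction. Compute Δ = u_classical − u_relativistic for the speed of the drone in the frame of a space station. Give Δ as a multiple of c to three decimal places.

Δ = 0.311c

Galilean: u_cl = 0.881 + 0.374 = 1.2550.
Relativistic: u_rel = (0.881 + 0.374) / (1 + 0.881·0.374) = 1.2550/1.3295 = 0.9440.
Δ = 1.2550 − 0.9440 = 0.3110.
(The classical prediction exceeds c; the relativistic result does not.)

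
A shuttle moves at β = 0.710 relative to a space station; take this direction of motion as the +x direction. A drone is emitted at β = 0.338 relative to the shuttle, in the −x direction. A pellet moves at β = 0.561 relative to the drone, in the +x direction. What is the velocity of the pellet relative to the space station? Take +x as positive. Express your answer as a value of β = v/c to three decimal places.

β = +0.824

Apply u = (u' + v)/(1 + u'v/c²) successively, working outward toward the space station.
Start: velocity of the shuttle relative to the space station = 0.7100c.
Compose with the drone (u' = -0.338 in the shuttle frame): u_1 = (-0.338 + 0.710) / (1 + (-0.338)·0.710) = 0.3720/0.7600 = 0.4895.
Compose with the pellet (u' = 0.561 in the drone frame): u_2 = (0.561 + 0.489) / (1 + 0.561·0.489) = 1.0505/1.2746 = 0.8242.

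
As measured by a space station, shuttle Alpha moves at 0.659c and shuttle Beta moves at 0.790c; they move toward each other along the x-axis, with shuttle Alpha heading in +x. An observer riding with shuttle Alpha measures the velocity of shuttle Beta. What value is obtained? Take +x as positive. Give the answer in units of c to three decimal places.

-0.953c

β_A = 0.659, β_B = -0.790.
Transform to A's frame with the inverse velocity-addition law: u' = (u − v)/(1 − uv/c²), taking u = β_B and v = β_A.
u' = (-0.790 − 0.659) / (1 − (0.659)(-0.790)) = -1.4490/1.5206 = -0.9529.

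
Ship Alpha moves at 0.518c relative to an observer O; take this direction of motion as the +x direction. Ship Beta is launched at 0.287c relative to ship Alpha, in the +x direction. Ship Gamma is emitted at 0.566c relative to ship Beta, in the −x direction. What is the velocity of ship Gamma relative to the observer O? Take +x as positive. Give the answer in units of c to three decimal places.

Apply u = (u' + v)/(1 + u'v/c²) successively, working outward toward the observer O.
Start: velocity of ship Alpha relative to the observer O = 0.5180c.
Compose with ship Beta (u' = 0.287 in ship Alpha frame): u_1 = (0.287 + 0.518) / (1 + 0.287·0.518) = 0.8050/1.1487 = 0.7008.
Compose with ship Gamma (u' = -0.566 in ship Beta frame): u_2 = (-0.566 + 0.701) / (1 + (-0.566)·0.701) = 0.1348/0.6033 = 0.2234.

+0.223c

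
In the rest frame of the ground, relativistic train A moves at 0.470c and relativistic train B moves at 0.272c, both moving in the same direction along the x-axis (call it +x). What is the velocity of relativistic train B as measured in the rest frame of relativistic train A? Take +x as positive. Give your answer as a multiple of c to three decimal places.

-0.227c

β_A = 0.470, β_B = 0.272.
Transform to A's frame with the inverse velocity-addition law: u' = (u − v)/(1 − uv/c²), taking u = β_B and v = β_A.
u' = (0.272 − 0.470) / (1 − (0.470)(0.272)) = -0.1980/0.8722 = -0.2270.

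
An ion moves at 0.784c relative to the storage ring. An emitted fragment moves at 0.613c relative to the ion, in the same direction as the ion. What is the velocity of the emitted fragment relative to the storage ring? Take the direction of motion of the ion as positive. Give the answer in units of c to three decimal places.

With v = 0.784 and u' = 0.613 (in units of c),
u = (u' + v)/(1 + u'v/c²):
u = (0.613 + 0.784) / (1 + 0.613·0.784) = 1.3970/1.4806 = 0.9435
(Galilean addition would give +1.397c, exceeding c.)

0.944c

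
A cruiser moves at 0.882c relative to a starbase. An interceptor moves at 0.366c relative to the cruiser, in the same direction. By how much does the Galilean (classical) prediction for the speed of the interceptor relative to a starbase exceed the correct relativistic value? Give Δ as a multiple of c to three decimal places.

Δ = 0.305c

Galilean: u_cl = 0.366 + 0.882 = 1.2480.
Relativistic: u_rel = (0.366 + 0.882) / (1 + 0.366·0.882) = 1.2480/1.3228 = 0.9434.
Δ = 1.2480 − 0.9434 = 0.3046.
(The classical prediction exceeds c; the relativistic result does not.)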